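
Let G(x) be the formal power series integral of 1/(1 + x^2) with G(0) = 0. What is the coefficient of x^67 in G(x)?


1/(1 + x^2) = sum_{j>=0} (-1)^j x^(2j). Integrating termwise with G(0) = 0:
G(x) = sum_{j>=0} (-1)^j x^(2j+1) / (2j+1) = arctan(x).
Only odd powers are nonzero. For x^67 write 67 = 2*33 + 1, giving
(-1)^33 / 67 = -1/67 = -1/67.

-1/67


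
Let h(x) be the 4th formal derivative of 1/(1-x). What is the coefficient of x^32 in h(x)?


Differentiating 4 times: d^4/dx^4 [1/(1-x)] = 4!/(1-x)^5.
The expansion 1/(1-x)^5 = sum_{k>=0} C(k+4, 4) x^k, so the coefficient of x^n in 4!/(1-x)^5 is 4! * C(n+4, 4).
For n = 32: 24 * C(36, 4) = 24 * 58905 = 1413720

1413720


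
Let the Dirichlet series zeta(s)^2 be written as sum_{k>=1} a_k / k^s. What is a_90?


The Dirichlet convolution of the constant function 1 with itself gives (1 * 1)(k) = sum_{d | k} 1 = d(k), the number of positive divisors of k.
Since zeta(s) = sum_{k>=1} 1/k^s, we have zeta(s)^2 = sum_{k>=1} d(k)/k^s, so a_k = d(k).
For k = 90: the divisors are 1, 2, 3, 5, 6, 9, 10, 15, 18, 30, 45, 90.
Count = 12.

12


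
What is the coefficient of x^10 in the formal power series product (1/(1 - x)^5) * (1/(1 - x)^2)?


Combine the factors: (1/(1 - x)^5) * (1/(1 - x)^2) = 1/(1 - x)^7.
Then use 1/(1 - x)^r = sum_{k>=0} C(k + r - 1, r - 1) x^k with r = 7 and k = 10:
C(16, 6) = 8008.

8008


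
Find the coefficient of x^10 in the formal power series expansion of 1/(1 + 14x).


Write 1/(1 + c x) = 1/(1 - (-c) x) and apply the geometric-series identity
1/(1 - y) = sum_{k>=0} y^k to get 1/(1 + c x) = sum_{k>=0} (-c)^k x^k.
So the coefficient of x^k is (-c)^k = (-1)^k * c^k.
Here c = 14 and k = 10:
(-14)^10 = 1 * 289254654976 = 289254654976

289254654976


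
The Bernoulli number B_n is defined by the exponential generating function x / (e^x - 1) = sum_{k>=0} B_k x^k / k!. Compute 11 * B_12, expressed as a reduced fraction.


Bernoulli numbers can also be computed recursively via B_0 = 1 and sum_{j=0}^{m} C(m+1, j) B_j = 0 for m >= 1. Odd-index Bernoulli numbers vanish for k >= 3.
Computing B_12 = -691/2730, so 11 * B_12 = 11 * -691/2730 = -7601/2730.

-7601/2730


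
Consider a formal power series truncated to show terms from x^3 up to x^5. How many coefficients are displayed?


From x^3 to x^5 inclusive, the count is 5 - 3 + 1 = 3.

3


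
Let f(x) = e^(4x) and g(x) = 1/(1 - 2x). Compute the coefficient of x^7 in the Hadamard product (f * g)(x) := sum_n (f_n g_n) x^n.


Expanding: f_k = 4^k/k! (from e^(4x)) and g_k = 2^k (from 1/(1 - 2x)). So the Hadamard coefficient (f * g)_k = 4^k 2^k / k! = (8)^k / k!.
For k = 7: 8^7/7! = 2097152/5040 = 131072/315.

131072/315


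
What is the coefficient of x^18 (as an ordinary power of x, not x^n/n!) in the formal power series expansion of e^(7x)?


The exponential series is e^y = sum_{k>=0} y^k / k!. Substituting y = 7x gives
e^(7x) = sum_{k>=0} 7^k x^k / k!.
So the coefficient of x^n is a^n/n! with a = 7, n = 18:
7^18 / 18! = 1628413597910449/6402373705728000 = 33232930569601/130660687872000

33232930569601/130660687872000


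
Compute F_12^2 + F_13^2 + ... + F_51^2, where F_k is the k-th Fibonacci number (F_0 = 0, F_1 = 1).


There is a standard identity sum_{k=0}^{N} F_k^2 = F_N * F_{N+1} (proved inductively from the telescoping relation F_k^2 = F_k F_{k+1} - F_{k-1} F_k). Then
sum_{k=12}^{51} F_k^2 = F_51 F_52 - F_11 F_12.
Computing: F_51 = 20365011074, F_52 = 32951280099, F_11 = 89, F_12 = 144.
Sum = 20365011074 * 32951280099 - 89 * 144 = 671053184118610803510.

671053184118610803510


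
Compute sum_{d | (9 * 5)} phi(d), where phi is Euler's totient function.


First, 9 * 5 = 45. One classical identity is sum_{d | n} phi(d) = n (each k in [1, n] has a unique gcd with n, and among the k's with gcd(k, n) = n/d there are phi(d) of them). So the sum equals 45. We also verify directly:
Divisors of 45: 1, 3, 5, 9, 15, 45.
phi values: 1, 2, 4, 6, 8, 24.
Sum = 45.

45


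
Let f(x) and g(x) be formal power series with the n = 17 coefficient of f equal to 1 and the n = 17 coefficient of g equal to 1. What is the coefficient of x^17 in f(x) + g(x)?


Addition of formal power series is termwise.
The coefficient of x^17 in f + g = 1 + 1
= 2

2


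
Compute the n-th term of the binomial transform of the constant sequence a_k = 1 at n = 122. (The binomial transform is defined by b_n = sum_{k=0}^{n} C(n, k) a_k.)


With a_k = 1 for all k, b_n = sum_{k=0}^{n} C(n, k) = 2^n by the binomial theorem.
For n = 122: 2^122 = 5316911983139663491615228241121378304.

5316911983139663491615228241121378304


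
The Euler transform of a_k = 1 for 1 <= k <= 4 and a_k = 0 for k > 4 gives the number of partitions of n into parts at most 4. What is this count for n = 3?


Partitions of 3 into parts at most 4:
Using generating function (1-x)^(-1)(1-x^2)^(-1)...(1-x^4)^(-1),
the coefficient of x^3 = 3

3


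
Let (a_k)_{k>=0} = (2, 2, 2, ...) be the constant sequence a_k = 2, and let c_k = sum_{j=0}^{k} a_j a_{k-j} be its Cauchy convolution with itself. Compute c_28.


Since a_j = 2 for all j >= 0, the convolution sum becomes
c_k = sum_{j=0}^{k} 2 * 2 = 4 * (k + 1).
Equivalently, the generating function of (a_k) is 2/(1 - x) and its square is 4/(1 - x)^2 = sum_{k>=0} 4(k + 1) x^k.
For k = 28: 4 * 29 = 116.

116


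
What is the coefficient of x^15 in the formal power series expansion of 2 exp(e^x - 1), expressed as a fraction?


exp(e^x - 1) is the exponential generating function for the Bell numbers Bell_k: exp(e^x - 1) = sum_{k>=0} Bell_k x^k / k!.
So the coefficient of x^15 in 2 exp(e^x - 1) is 2 Bell_15 / 15!.
Computing: Bell_15 = 1382958545 and 15! = 1307674368000, giving
2 * 1382958545/1307674368000 = 276591709/130767436800.

276591709/130767436800


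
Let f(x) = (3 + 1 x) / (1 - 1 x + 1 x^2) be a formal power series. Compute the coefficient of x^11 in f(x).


Write f(x) = sum_{k>=0} a_k x^k. Multiplying both sides by 1 - 1 x + 1 x^2 gives
(1 - 1 x + 1 x^2) sum_{k>=0} a_k x^k = 3 + 1 x.
Matching coefficients:
 x^0: a_0 = 3
 x^1: a_1 - 1 a_0 = 1  =>  a_1 = 1*3 + 1 = 4
 x^k (k >= 2): a_k = 1 a_{k-1} - 1 a_{k-2}.
Iterating: a_2 = 1, a_3 = -3, a_4 = -4, a_5 = -1, a_6 = 3, a_7 = 4, a_8 = 1, a_9 = -3, a_10 = -4, a_11 = -1.
So the coefficient of x^11 is -1.

-1


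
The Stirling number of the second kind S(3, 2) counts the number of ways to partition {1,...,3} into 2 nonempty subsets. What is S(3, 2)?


Using the explicit formula S(n,k) = (1/k!) sum_{j=0}^{k} (-1)^(k-j) C(k,j) j^n:
S(3, 2) = 3
Equivalently, S(n,k) is n! times the coefficient of x^n in the EGF (e^x - 1)^k / k!.

3


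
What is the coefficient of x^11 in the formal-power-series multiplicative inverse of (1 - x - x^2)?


Let the inverse be f(x) = sum_{k>=0} a_k x^k. From f(x) * (1 - x - x^2) = 1 and matching coefficients:
 x^0: a_0 = 1.
 x^1: a_1 - a_0 = 0, so a_1 = 1.
 x^k (k >= 2): a_k - a_{k-1} - a_{k-2} = 0, i.e. a_k = a_{k-1} + a_{k-2}.
This is the Fibonacci-type recurrence shifted so that a_0 = a_1 = 1.
Iterating: a_0=1, a_1=1, a_2=2, a_3=3, a_4=5, a_5=8, a_6=13, a_7=21, a_8=34, a_9=55, ...
a_11 = 144.

144


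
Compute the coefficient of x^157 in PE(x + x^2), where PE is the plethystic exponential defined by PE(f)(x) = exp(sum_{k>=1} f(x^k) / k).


With f(x) = x + x^2, the exponent is sum_{k>=1} (x^k + x^(2k)) / k = -ln(1 - x) - ln(1 - x^2). Exponentiating:
PE(x + x^2) = 1 / ((1 - x)(1 - x^2)).
This is the generating function for partitions of n into parts of size 1 or 2. The number of 2's can be any j in 0..78, and the rest are 1's, so
[x^157] = floor(157/2) + 1 = 79.

79


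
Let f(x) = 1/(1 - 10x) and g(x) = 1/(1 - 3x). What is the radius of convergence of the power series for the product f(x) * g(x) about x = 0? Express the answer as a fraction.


The radius of 1/(1 - 10x) is 1/10 (nearest singularity at x = 1/10), and the radius of 1/(1 - 3x) is 1/3.
The product f(x)*g(x) = 1/((1 - 10x)(1 - 3x)) has singularities at both 1/10 and 1/3, so its radius of convergence is the distance to the nearest one:
min(1/10, 1/3) = 1/10.

1/10


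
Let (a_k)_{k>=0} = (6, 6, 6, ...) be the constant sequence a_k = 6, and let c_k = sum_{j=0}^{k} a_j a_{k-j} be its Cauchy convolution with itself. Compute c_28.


Since a_j = 6 for all j >= 0, the convolution sum becomes
c_k = sum_{j=0}^{k} 6 * 6 = 36 * (k + 1).
Equivalently, the generating function of (a_k) is 6/(1 - x) and its square is 36/(1 - x)^2 = sum_{k>=0} 36(k + 1) x^k.
For k = 28: 36 * 29 = 1044.

1044


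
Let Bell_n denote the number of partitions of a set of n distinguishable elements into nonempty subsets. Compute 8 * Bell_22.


Bell_22 can be computed from the Bell triangle or from Dobinski's identity Bell_n = (1/e) * sum_{k>=0} k^n / k!.
Computing Bell_22 = 4506715738447323.
Then 8 * 4506715738447323 = 36053725907578584.

36053725907578584


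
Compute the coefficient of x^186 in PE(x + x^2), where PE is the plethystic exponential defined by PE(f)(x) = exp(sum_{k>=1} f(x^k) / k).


With f(x) = x + x^2, the exponent is sum_{k>=1} (x^k + x^(2k)) / k = -ln(1 - x) - ln(1 - x^2). Exponentiating:
PE(x + x^2) = 1 / ((1 - x)(1 - x^2)).
This is the generating function for partitions of n into parts of size 1 or 2. The number of 2's can be any j in 0..93, and the rest are 1's, so
[x^186] = floor(186/2) + 1 = 94.

94


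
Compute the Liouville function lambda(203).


The Liouville function is lambda(k) = (-1)^Omega(k), where Omega(k) counts the prime factors of k with multiplicity.
Factoring: 203 = 7 * 29, so Omega(203) = 2.
lambda(203) = (-1)^2 = 1.

1


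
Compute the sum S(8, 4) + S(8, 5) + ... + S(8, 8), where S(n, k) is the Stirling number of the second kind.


By definition, S(n, k) counts partitions of an n-set into exactly k nonempty blocks.
Computing row n = 8 for k = 4..8:
S(8, k): 1701, 1050, 266, 28, 1
Sum = 3046.

3046


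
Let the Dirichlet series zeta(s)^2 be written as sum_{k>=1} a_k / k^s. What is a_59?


The Dirichlet convolution of the constant function 1 with itself gives (1 * 1)(k) = sum_{d | k} 1 = d(k), the number of positive divisors of k.
Since zeta(s) = sum_{k>=1} 1/k^s, we have zeta(s)^2 = sum_{k>=1} d(k)/k^s, so a_k = d(k).
For k = 59: the divisors are 1, 59.
Count = 2.

2


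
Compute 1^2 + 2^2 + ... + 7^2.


This power sum has a closed form given by Faulhaber's formula
sum_{k=1}^{m} k^p = (1 / (p + 1)) * sum_{j=0}^{p} C(p + 1, j) B_j m^(p + 1 - j),
but for small m direct computation is fastest:
1 + 4 + 9 + 16 + 25 + 36 + 49 = 140.

140


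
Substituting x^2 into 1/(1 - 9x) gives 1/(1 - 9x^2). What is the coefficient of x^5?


Since 1/(1 - 9x^2) only has even powers of x,
the coefficient of x^5 (odd) is 0.

0


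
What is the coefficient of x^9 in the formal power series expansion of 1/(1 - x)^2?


The expansion 1/(1 - x)^r = sum_{k>=0} C(k + r - 1, r - 1) x^k follows from the multiset / negative-binomial theorem (or from repeated differentiation of the geometric series).
For r = 2 and k = 9:
C(10, 1) = 3628800 / (1 * 362880) = 10.

10


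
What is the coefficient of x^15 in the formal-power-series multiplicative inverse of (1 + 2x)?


The inverse is 1/(1 + 2x). Apply the geometric identity 1/(1 - y) = sum_{k>=0} y^k with y = -2x:
1/(1 + 2x) = sum_{k>=0} (-2)^k x^k.
So the coefficient of x^15 is (-2)^15 = -32768.

-32768


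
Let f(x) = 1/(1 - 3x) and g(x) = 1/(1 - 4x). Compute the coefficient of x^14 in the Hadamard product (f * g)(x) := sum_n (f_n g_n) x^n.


f has coefficients f_k = 3^k and g has coefficients g_k = 4^k, so the Hadamard product has coefficient (f*g)_k = 3^k * 4^k = 12^k.
For k = 14: 12^14 = 1283918464548864.

1283918464548864


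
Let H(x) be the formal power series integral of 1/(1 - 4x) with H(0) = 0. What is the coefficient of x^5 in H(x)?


1/(1 - 4x) = sum_{k>=0} 4^k x^k. Integrating termwise with H(0) = 0:
H(x) = sum_{k>=0} 4^k x^(k+1) / (k+1) = sum_{m>=1} 4^(m-1) x^m / m.
For m = 5: 4^4/5 = 256/5 = 256/5.

256/5


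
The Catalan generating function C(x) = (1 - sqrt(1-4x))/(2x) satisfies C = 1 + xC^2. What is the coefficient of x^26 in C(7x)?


Substituting x -> 7x scales the n-th coefficient by 7^n, so [x^26] C(7x) = 7^26 * C_26.
C_26 = C(2*26, 26)/(27) = 495918532948104/27 = 18367353072152.
So 7^26 * 18367353072152 = 9387480337647754305649 * 18367353072152 = 172423165819460974311085845758186648.

172423165819460974311085845758186648


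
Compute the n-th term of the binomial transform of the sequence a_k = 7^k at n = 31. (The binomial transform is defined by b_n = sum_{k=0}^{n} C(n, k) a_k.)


With a_k = 7^k, b_n = sum_{k=0}^{n} C(n, k) 7^k = (1 + 7)^n by the binomial theorem.
For n = 31: (1 + 7)^31 = 8^31 = 9903520314283042199192993792.

9903520314283042199192993792


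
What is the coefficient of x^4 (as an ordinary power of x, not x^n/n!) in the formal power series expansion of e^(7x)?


The exponential series is e^y = sum_{k>=0} y^k / k!. Substituting y = 7x gives
e^(7x) = sum_{k>=0} 7^k x^k / k!.
So the coefficient of x^n is a^n/n! with a = 7, n = 4:
7^4 / 4! = 2401/24 = 2401/24

2401/24


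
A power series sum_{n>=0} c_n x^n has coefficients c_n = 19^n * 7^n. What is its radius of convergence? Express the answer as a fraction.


By the root test (Cauchy-Hadamard), the radius is R = 1 / limsup_n |c_n|^(1/n).
Here |c_n|^(1/n) = (19^n * 7^n)^(1/n) = 19 * 7 = 133 for all n.
So R = 1/133 = 1/133.

1/133


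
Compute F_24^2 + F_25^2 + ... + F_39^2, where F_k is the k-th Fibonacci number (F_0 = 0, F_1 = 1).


There is a standard identity sum_{k=0}^{N} F_k^2 = F_N * F_{N+1} (proved inductively from the telescoping relation F_k^2 = F_k F_{k+1} - F_{k-1} F_k). Then
sum_{k=24}^{39} F_k^2 = F_39 F_40 - F_23 F_24.
Computing: F_39 = 63245986, F_40 = 102334155, F_23 = 28657, F_24 = 46368.
Sum = 63245986 * 102334155 - 28657 * 46368 = 6472223205684054.

6472223205684054


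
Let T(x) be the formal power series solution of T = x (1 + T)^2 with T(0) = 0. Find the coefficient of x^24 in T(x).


Apply the Lagrange inversion formula: if T = x * phi(T) with phi(t) = (1 + t)^2, then [x^n] T = (1/n) [t^(n-1)] phi(t)^n = (1/n) [t^(n-1)] (1 + t)^(2n) = (1/n) C(2n, n-1).
Using the identity C(2n, n-1) = C(2n, n) * n / (n+1), the unscaled factor equals C(2n, n) / (n+1) = C_n, the n-th Catalan number.
For n = 24: C_24 = C(48, 24) / 25 = 32247603683100/25 = 1289904147324 = 1289904147324.

1289904147324


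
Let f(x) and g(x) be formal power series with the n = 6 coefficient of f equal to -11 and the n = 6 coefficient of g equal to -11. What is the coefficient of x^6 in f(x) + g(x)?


Addition of formal power series is termwise.
The coefficient of x^6 in f + g = -11 + -11
= -22

-22


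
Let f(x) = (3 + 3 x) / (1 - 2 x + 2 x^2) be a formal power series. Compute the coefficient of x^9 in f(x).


Write f(x) = sum_{k>=0} a_k x^k. Multiplying both sides by 1 - 2 x + 2 x^2 gives
(1 - 2 x + 2 x^2) sum_{k>=0} a_k x^k = 3 + 3 x.
Matching coefficients:
 x^0: a_0 = 3
 x^1: a_1 - 2 a_0 = 3  =>  a_1 = 2*3 + 3 = 9
 x^k (k >= 2): a_k = 2 a_{k-1} - 2 a_{k-2}.
Iterating: a_2 = 12, a_3 = 6, a_4 = -12, a_5 = -36, a_6 = -48, a_7 = -24, a_8 = 48, a_9 = 144.
So the coefficient of x^9 is 144.

144


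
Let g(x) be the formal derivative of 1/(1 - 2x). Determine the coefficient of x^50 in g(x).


Differentiate termwise: d/dx sum_{k>=0} 2^k x^k = sum_{k>=1} k 2^k x^(k-1) = sum_{j>=0} (j+1) 2^(j+1) x^j.
Equivalently, d/dx [1/(1 - 2x)] = 2/(1 - 2x)^2.
For j = 50: 51 * 2^51 = 51 * 2251799813685248 = 114841790497947648.

114841790497947648


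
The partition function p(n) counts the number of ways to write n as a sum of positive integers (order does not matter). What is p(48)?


Using the generating function prod_{k>=1} 1/(1-x^k), we compute p(48).
By dynamic programming over parts 1 through 48:
p(48) = 147273

147273


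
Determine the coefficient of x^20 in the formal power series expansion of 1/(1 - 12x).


The geometric series identity gives 1/(1 - c x) = sum_{k>=0} c^k x^k, so the coefficient of x^k is c^k.
Here c = 12 and k = 20.
Computing: 12^20 = 3833759992447475122176

3833759992447475122176


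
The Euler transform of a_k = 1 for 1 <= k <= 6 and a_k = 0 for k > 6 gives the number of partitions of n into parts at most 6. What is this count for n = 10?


Partitions of 10 into parts at most 6:
Using generating function (1-x)^(-1)(1-x^2)^(-1)...(1-x^6)^(-1),
the coefficient of x^10 = 35

35


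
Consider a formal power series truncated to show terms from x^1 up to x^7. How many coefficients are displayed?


From x^1 to x^7 inclusive, the count is 7 - 1 + 1 = 7.

7


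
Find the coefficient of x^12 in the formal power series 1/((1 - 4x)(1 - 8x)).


By partial fractions or Cauchy convolution:
The coefficient equals sum_{k=0}^{12} 4^k * 8^(12-k).
= 137422176256

137422176256


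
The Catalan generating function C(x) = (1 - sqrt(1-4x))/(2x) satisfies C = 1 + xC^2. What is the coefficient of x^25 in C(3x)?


Substituting x -> 3x scales the n-th coefficient by 3^n, so [x^25] C(3x) = 3^25 * C_25.
C_25 = C(2*25, 25)/(26) = 126410606437752/26 = 4861946401452.
So 3^25 * 4861946401452 = 847288609443 * 4861946401452 = 4119471805672662916111236.

4119471805672662916111236


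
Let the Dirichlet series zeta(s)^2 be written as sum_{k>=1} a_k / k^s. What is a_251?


The Dirichlet convolution of the constant function 1 with itself gives (1 * 1)(k) = sum_{d | k} 1 = d(k), the number of positive divisors of k.
Since zeta(s) = sum_{k>=1} 1/k^s, we have zeta(s)^2 = sum_{k>=1} d(k)/k^s, so a_k = d(k).
For k = 251: the divisors are 1, 251.
Count = 2.

2


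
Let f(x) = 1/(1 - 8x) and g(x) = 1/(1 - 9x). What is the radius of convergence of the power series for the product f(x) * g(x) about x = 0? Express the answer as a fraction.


The radius of 1/(1 - 8x) is 1/8 (nearest singularity at x = 1/8), and the radius of 1/(1 - 9x) is 1/9.
The product f(x)*g(x) = 1/((1 - 8x)(1 - 9x)) has singularities at both 1/8 and 1/9, so its radius of convergence is the distance to the nearest one:
min(1/8, 1/9) = 1/9.

1/9


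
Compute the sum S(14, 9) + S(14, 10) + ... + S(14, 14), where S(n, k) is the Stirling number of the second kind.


By definition, S(n, k) counts partitions of an n-set into exactly k nonempty blocks.
Computing row n = 14 for k = 9..14:
S(14, k): 5135130, 752752, 66066, 3367, 91, 1
Sum = 5957407.

5957407


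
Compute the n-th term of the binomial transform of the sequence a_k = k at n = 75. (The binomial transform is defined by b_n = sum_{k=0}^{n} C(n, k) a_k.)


With a_k = k, b_n = sum_{k=0}^{n} C(n, k) k. Using k * C(n, k) = n * C(n-1, k-1) gives b_n = n * sum_{k>=1} C(n-1, k-1) = n * 2^(n-1).
For n = 75: 75 * 2^74 = 75 * 18889465931478580854784 = 1416709944860893564108800.

1416709944860893564108800


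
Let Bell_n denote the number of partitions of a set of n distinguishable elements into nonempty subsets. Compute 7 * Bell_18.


Bell_18 can be computed from the Bell triangle or from Dobinski's identity Bell_n = (1/e) * sum_{k>=0} k^n / k!.
Computing Bell_18 = 682076806159.
Then 7 * 682076806159 = 4774537643113.

4774537643113


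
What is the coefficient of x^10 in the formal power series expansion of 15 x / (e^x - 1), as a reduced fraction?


The exponential generating function for Bernoulli numbers is
x / (e^x - 1) = sum_{k>=0} B_k x^k / k!.
So the coefficient of x^10 in 15 x / (e^x - 1) is 15 B_10 / 10!.
Computing: B_10 = 5/66, 10! = 3628800, giving
15 * 5/66 / 3628800 = 1/3193344.

1/3193344


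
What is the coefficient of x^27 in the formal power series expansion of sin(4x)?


The Maclaurin series is sin(t) = sum_{k>=0} (-1)^k t^(2k+1) / (2k+1)!, so substituting t = 4x, only odd powers of x are nonzero, with coefficient of x^(2k+1) equal to (-1)^k 4^(2k+1) / (2k+1)!.
Write 27 = 2*13 + 1, giving the coefficient (-1)^13 * 4^27 / 27! = -18014398509481984/10888869450418352160768000000 = -2147483648/1298054391195577640625.

-2147483648/1298054391195577640625


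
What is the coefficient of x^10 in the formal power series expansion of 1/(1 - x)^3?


The expansion 1/(1 - x)^r = sum_{k>=0} C(k + r - 1, r - 1) x^k follows from the multiset / negative-binomial theorem (or from repeated differentiation of the geometric series).
For r = 3 and k = 10:
C(12, 2) = 479001600 / (2 * 3628800) = 66.

66


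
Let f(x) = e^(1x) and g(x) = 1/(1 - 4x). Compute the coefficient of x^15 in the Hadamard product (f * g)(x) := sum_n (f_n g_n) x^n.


Expanding: f_k = 1^k/k! (from e^(1x)) and g_k = 4^k (from 1/(1 - 4x)). So the Hadamard coefficient (f * g)_k = 1^k 4^k / k! = (4)^k / k!.
For k = 15: 4^15/15! = 1073741824/1307674368000 = 524288/638512875.

524288/638512875


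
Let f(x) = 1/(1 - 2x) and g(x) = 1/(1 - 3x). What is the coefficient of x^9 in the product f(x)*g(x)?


The coefficient of x^n in f*g is the Cauchy product: sum_{k=0}^{n} a^k * b^(n-k).
With a=2, b=3, n=9:
sum_{k=0}^{9} 2^k * 3^(9-k)
= 58025

58025


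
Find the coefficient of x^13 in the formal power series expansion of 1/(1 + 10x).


Write 1/(1 + c x) = 1/(1 - (-c) x) and apply the geometric-series identity
1/(1 - y) = sum_{k>=0} y^k to get 1/(1 + c x) = sum_{k>=0} (-c)^k x^k.
So the coefficient of x^k is (-c)^k = (-1)^k * c^k.
Here c = 10 and k = 13:
(-10)^13 = -1 * 10000000000000 = -10000000000000

-10000000000000


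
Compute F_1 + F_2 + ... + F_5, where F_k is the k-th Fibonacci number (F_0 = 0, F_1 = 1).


Use the identity sum_{k=0}^{N} F_k = F_{N+2} - 1 (which follows from F_{k+2} - F_{k+1} = F_k). Then
sum_{k=1}^{5} F_k = (F_{7} - 1) - (F_{2} - 1) = F_{7} - F_{2}.
Computing: F_{7} = 13, F_{2} = 1, so
Sum = 13 - 1 = 12.

12


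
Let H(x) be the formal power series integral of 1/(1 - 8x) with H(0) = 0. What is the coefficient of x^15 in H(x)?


1/(1 - 8x) = sum_{k>=0} 8^k x^k. Integrating termwise with H(0) = 0:
H(x) = sum_{k>=0} 8^k x^(k+1) / (k+1) = sum_{m>=1} 8^(m-1) x^m / m.
For m = 15: 8^14/15 = 4398046511104/15 = 4398046511104/15.

4398046511104/15


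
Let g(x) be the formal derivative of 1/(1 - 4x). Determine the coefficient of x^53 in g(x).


Differentiate termwise: d/dx sum_{k>=0} 4^k x^k = sum_{k>=1} k 4^k x^(k-1) = sum_{j>=0} (j+1) 4^(j+1) x^j.
Equivalently, d/dx [1/(1 - 4x)] = 4/(1 - 4x)^2.
For j = 53: 54 * 4^54 = 54 * 324518553658426726783156020576256 = 17524001897555043246290425111117824.

17524001897555043246290425111117824


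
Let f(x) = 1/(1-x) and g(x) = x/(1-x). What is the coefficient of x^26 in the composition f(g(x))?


First simplify the composition: f(g(x)) = 1/(1 - x/(1-x)) = (1-x)/((1-x) - x) = (1-x)/(1-2x).
Now extract the coefficient. Write (1-x)/(1-2x) = 1/(1-2x) - x/(1-2x).
The coefficient of x^n in 1/(1-2x) is 2^n, and in x/(1-2x) is 2^(n-1) (for n >= 1).
So the coefficient of x^26 is 2^26 - 2^25 = 67108864 - 33554432 = 33554432.

33554432


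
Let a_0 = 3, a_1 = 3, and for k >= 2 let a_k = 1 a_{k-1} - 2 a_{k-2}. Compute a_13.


Iterating the recurrence forward:
a_0 = 3
a_1 = 3
a_2 = 1*3 - 2*3 = -3
a_3 = 1*-3 - 2*3 = -9
a_4 = 1*-9 - 2*-3 = -3
a_5 = 1*-3 - 2*-9 = 15
a_6 = 1*15 - 2*-3 = 21
a_7 = 1*21 - 2*15 = -9
a_8 = 1*-9 - 2*21 = -51
a_9 = 1*-51 - 2*-9 = -33
a_10 = 1*-33 - 2*-51 = 69
a_11 = 1*69 - 2*-33 = 135
a_12 = 1*135 - 2*69 = -3
a_13 = 1*-3 - 2*135 = -273
So a_13 = -273.

-273


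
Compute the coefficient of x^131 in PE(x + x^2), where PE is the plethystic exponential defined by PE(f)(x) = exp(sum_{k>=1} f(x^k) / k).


With f(x) = x + x^2, the exponent is sum_{k>=1} (x^k + x^(2k)) / k = -ln(1 - x) - ln(1 - x^2). Exponentiating:
PE(x + x^2) = 1 / ((1 - x)(1 - x^2)).
This is the generating function for partitions of n into parts of size 1 or 2. The number of 2's can be any j in 0..65, and the rest are 1's, so
[x^131] = floor(131/2) + 1 = 66.

66


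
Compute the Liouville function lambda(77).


The Liouville function is lambda(k) = (-1)^Omega(k), where Omega(k) counts the prime factors of k with multiplicity.
Factoring: 77 = 7 * 11, so Omega(77) = 2.
lambda(77) = (-1)^2 = 1.

1


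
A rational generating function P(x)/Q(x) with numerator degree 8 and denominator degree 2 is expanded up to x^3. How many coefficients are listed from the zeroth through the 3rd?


Expanding up to x^3 gives the coefficients for x^0, x^1, ..., x^3.
That is 3 + 1 = 4 coefficients in total.

4


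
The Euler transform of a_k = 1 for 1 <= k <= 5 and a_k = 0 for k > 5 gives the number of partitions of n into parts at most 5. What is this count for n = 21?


Partitions of 21 into parts at most 5:
Using generating function (1-x)^(-1)(1-x^2)^(-1)...(1-x^5)^(-1),
the coefficient of x^21 = 221

221


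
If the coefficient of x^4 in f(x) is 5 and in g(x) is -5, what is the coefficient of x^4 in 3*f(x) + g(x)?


Scalar multiplication scales coefficients: 3 * 5 = 15.
Then add the g coefficient: 15 + -5
= 10

10


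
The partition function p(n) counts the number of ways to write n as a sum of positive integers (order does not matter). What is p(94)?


Using the generating function prod_{k>=1} 1/(1-x^k), we compute p(94).
By dynamic programming over parts 1 through 94:
p(94) = 92669720

92669720


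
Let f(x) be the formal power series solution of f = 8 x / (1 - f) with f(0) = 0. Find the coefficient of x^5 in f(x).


Apply Lagrange inversion: f = 8 x * phi(f) with phi(t) = 1/(1 - t), so
[x^n] f = 8^n * (1/n) [t^(n-1)] phi(t)^n = 8^n * (1/n) [t^(n-1)] (1 - t)^(-n) = 8^n * (1/n) C(2n - 2, n - 1) = 8^n * C_{n-1}.
For n = 5: C_4 = C(8, 4) / 5 = 70/5 = 14.
With the 8^5 = 32768 factor, the coefficient is 32768 * 14 = 458752.

458752


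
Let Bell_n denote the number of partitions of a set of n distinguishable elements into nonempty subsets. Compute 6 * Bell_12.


Bell_12 can be computed from the Bell triangle or from Dobinski's identity Bell_n = (1/e) * sum_{k>=0} k^n / k!.
Computing Bell_12 = 4213597.
Then 6 * 4213597 = 25281582.

25281582


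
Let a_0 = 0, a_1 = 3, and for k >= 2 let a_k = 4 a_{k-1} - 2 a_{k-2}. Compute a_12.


Iterating the recurrence forward:
a_0 = 0
a_1 = 3
a_2 = 4*3 - 2*0 = 12
a_3 = 4*12 - 2*3 = 42
a_4 = 4*42 - 2*12 = 144
a_5 = 4*144 - 2*42 = 492
a_6 = 4*492 - 2*144 = 1680
a_7 = 4*1680 - 2*492 = 5736
a_8 = 4*5736 - 2*1680 = 19584
a_9 = 4*19584 - 2*5736 = 66864
a_10 = 4*66864 - 2*19584 = 228288
a_11 = 4*228288 - 2*66864 = 779424
a_12 = 4*779424 - 2*228288 = 2661120
So a_12 = 2661120.

2661120


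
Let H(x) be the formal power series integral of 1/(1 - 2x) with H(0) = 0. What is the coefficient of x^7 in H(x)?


1/(1 - 2x) = sum_{k>=0} 2^k x^k. Integrating termwise with H(0) = 0:
H(x) = sum_{k>=0} 2^k x^(k+1) / (k+1) = sum_{m>=1} 2^(m-1) x^m / m.
For m = 7: 2^6/7 = 64/7 = 64/7.

64/7


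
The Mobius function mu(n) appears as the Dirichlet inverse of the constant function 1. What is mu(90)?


90 has a squared prime factor, so mu(90) = 0.
Factorization reveals a repeated prime.

0


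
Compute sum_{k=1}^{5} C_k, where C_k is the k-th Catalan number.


C_1 through C_5: 1, 2, 5, 14, 42
Sum = 1 + 2 + 5 + 14 + 42
= 64

64


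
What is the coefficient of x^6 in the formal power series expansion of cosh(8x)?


The Maclaurin series is cosh(t) = sum_{m>=0} t^(2m) / (2m)!, so substituting t = 8x, only even powers of x are nonzero, with coefficient of x^(2m) equal to 8^(2m) / (2m)!.
For x^6 the coefficient is 8^6/6! = 262144/720 = 16384/45.

16384/45


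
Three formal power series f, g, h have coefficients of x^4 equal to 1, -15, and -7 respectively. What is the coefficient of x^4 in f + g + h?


Series addition is componentwise:
1 + -15 + -7
= -21

-21


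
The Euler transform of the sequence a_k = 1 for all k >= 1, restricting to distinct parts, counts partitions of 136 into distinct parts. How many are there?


Partitions of 136 into distinct parts can be computed via generating function.
Product (1+x)(1+x^2)(1+x^3)...
The coefficient of x^136 = 7215644

7215644


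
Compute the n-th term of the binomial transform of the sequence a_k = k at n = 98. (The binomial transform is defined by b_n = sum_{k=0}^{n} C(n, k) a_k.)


With a_k = k, b_n = sum_{k=0}^{n} C(n, k) k. Using k * C(n, k) = n * C(n-1, k-1) gives b_n = n * sum_{k>=1} C(n-1, k-1) = n * 2^(n-1).
For n = 98: 98 * 2^97 = 98 * 158456325028528675187087900672 = 15528719852795810168334614265856.

15528719852795810168334614265856


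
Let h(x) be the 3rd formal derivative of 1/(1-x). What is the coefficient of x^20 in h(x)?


Differentiating 3 times: d^3/dx^3 [1/(1-x)] = 3!/(1-x)^4.
The expansion 1/(1-x)^4 = sum_{k>=0} C(k+3, 3) x^k, so the coefficient of x^n in 3!/(1-x)^4 is 3! * C(n+3, 3).
For n = 20: 6 * C(23, 3) = 6 * 1771 = 10626

10626


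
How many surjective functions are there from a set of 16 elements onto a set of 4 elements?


By inclusion-exclusion on which target elements are missed, the number of surjections from an n-set onto a k-set is
surj(n, k) = sum_{j=0}^{k} (-1)^j C(k, j) (k - j)^n.
Equivalently surj(n, k) = k! * S(n, k), where S(n, k) is the Stirling number of the second kind.
For n = 16, k = 4:
S(16, 4) = 171798901, so
surj = 4! * 171798901 = 24 * 171798901 = 4123173624.

4123173624


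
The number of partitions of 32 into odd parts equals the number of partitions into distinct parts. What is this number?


Computing partitions of 32 into odd parts (1, 3, 5, ...):
Using the generating function prod_{k>=0} 1/(1-x^(2k+1)),
the count is 390

390


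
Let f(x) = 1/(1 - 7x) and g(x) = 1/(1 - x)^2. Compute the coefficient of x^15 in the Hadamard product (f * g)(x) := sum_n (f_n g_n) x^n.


f has coefficients f_k = 7^k. For g = 1/(1 - x)^2 the coefficient is g_k = C(k + 1, 1) = k + 1. The Hadamard coefficient is (f * g)_k = 7^k * (k + 1).
For k = 15: 7^15 * 16 = 4747561509943 * 16 = 75960984159088.

75960984159088


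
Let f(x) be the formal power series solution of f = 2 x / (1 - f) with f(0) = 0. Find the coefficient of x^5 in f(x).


Apply Lagrange inversion: f = 2 x * phi(f) with phi(t) = 1/(1 - t), so
[x^n] f = 2^n * (1/n) [t^(n-1)] phi(t)^n = 2^n * (1/n) [t^(n-1)] (1 - t)^(-n) = 2^n * (1/n) C(2n - 2, n - 1) = 2^n * C_{n-1}.
For n = 5: C_4 = C(8, 4) / 5 = 70/5 = 14.
With the 2^5 = 32 factor, the coefficient is 32 * 14 = 448.

448


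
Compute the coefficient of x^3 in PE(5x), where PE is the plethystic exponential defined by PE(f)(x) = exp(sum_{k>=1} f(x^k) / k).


With f(x) = 5x, the exponent is sum_{k>=1} 5 x^k / k = 5 * (-ln(1 - x)). Exponentiating:
PE(5x) = exp(-5 ln(1 - x)) = 1/(1 - x)^5.
By the negative binomial expansion, [x^n] 1/(1 - x)^5 = C(n + 4, 4).
For n = 3: C(7, 4) = 35.

35


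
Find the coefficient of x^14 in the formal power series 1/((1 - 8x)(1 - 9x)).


By partial fractions or Cauchy convolution:
The coefficient equals sum_{k=0}^{14} 8^k * 9^(14-k).
= 170706760005817

170706760005817


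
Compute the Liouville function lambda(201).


The Liouville function is lambda(k) = (-1)^Omega(k), where Omega(k) counts the prime factors of k with multiplicity.
Factoring: 201 = 3 * 67, so Omega(201) = 2.
lambda(201) = (-1)^2 = 1.

1


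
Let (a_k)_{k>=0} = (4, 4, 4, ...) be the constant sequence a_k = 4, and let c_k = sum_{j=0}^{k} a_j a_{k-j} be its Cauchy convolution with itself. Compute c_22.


Since a_j = 4 for all j >= 0, the convolution sum becomes
c_k = sum_{j=0}^{k} 4 * 4 = 16 * (k + 1).
Equivalently, the generating function of (a_k) is 4/(1 - x) and its square is 16/(1 - x)^2 = sum_{k>=0} 16(k + 1) x^k.
For k = 22: 16 * 23 = 368.

368


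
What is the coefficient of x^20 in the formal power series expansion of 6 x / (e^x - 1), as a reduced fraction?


The exponential generating function for Bernoulli numbers is
x / (e^x - 1) = sum_{k>=0} B_k x^k / k!.
So the coefficient of x^20 in 6 x / (e^x - 1) is 6 B_20 / 20!.
Computing: B_20 = -174611/330, 20! = 2432902008176640000, giving
6 * -174611/330 / 2432902008176640000 = -174611/133809610449715200000.

-174611/133809610449715200000


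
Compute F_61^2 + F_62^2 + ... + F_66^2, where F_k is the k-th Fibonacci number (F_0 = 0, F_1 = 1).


There is a standard identity sum_{k=0}^{N} F_k^2 = F_N * F_{N+1} (proved inductively from the telescoping relation F_k^2 = F_k F_{k+1} - F_{k-1} F_k). Then
sum_{k=61}^{66} F_k^2 = F_66 F_67 - F_60 F_61.
Computing: F_66 = 27777890035288, F_67 = 44945570212853, F_60 = 1548008755920, F_61 = 2504730781961.
Sum = 27777890035288 * 44945570212853 - 1548008755920 * 2504730781961 = 1244615761764248525453197544.

1244615761764248525453197544


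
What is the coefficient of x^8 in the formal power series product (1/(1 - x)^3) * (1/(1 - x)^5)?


Combine the factors: (1/(1 - x)^3) * (1/(1 - x)^5) = 1/(1 - x)^8.
Then use 1/(1 - x)^r = sum_{k>=0} C(k + r - 1, r - 1) x^k with r = 8 and k = 8:
C(15, 7) = 6435.

6435


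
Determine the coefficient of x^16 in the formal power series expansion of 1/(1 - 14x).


The geometric series identity gives 1/(1 - c x) = sum_{k>=0} c^k x^k, so the coefficient of x^k is c^k.
Here c = 14 and k = 16.
Computing: 14^16 = 2177953337809371136

2177953337809371136


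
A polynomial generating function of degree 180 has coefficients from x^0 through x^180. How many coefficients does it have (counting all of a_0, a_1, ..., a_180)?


A polynomial of degree 180 takes the form a_0 + a_1 x + ... + a_180 x^180.
The number of coefficients is 180 + 1 = 181.

181


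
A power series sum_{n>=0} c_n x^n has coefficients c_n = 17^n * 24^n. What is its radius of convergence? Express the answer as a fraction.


By the root test (Cauchy-Hadamard), the radius is R = 1 / limsup_n |c_n|^(1/n).
Here |c_n|^(1/n) = (17^n * 24^n)^(1/n) = 17 * 24 = 408 for all n.
So R = 1/408 = 1/408.

1/408


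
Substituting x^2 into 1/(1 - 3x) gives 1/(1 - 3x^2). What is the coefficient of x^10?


The coefficient of x^(2m) in 1/(1 - 3x^2) is 3^m.
With n = 10 = 2*5, the coefficient is 3^5 = 243.

243


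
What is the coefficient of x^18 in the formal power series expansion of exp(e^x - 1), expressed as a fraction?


exp(e^x - 1) is the exponential generating function for the Bell numbers Bell_k: exp(e^x - 1) = sum_{k>=0} Bell_k x^k / k!.
So the coefficient of x^18 in exp(e^x - 1) is Bell_18 / 18!.
Computing: Bell_18 = 682076806159 and 18! = 6402373705728000, giving
682076806159/6402373705728000 = 97439543737/914624815104000.

97439543737/914624815104000


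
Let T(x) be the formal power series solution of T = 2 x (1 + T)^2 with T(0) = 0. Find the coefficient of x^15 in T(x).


Apply the Lagrange inversion formula: if T = 2 x * phi(T) with phi(t) = (1 + t)^2, then [x^n] T = 2^n * (1/n) [t^(n-1)] phi(t)^n = 2^n * (1/n) [t^(n-1)] (1 + t)^(2n) = 2^n * (1/n) C(2n, n-1).
Using the identity C(2n, n-1) = C(2n, n) * n / (n+1), the unscaled factor equals C(2n, n) / (n+1) = C_n, the n-th Catalan number.
For n = 15: C_15 = C(30, 15) / 16 = 155117520/16 = 9694845.
With the 2^15 = 32768 factor, the coefficient is 32768 * 9694845 = 317680680960.

317680680960


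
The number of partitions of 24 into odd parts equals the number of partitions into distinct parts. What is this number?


Computing partitions of 24 into odd parts (1, 3, 5, ...):
Using the generating function prod_{k>=0} 1/(1-x^(2k+1)),
the count is 122

122


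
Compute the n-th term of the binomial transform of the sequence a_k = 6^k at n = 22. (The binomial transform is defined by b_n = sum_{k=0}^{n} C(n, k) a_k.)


With a_k = 6^k, b_n = sum_{k=0}^{n} C(n, k) 6^k = (1 + 6)^n by the binomial theorem.
For n = 22: (1 + 6)^22 = 7^22 = 3909821048582988049.

3909821048582988049


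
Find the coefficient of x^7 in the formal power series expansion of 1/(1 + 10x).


Write 1/(1 + c x) = 1/(1 - (-c) x) and apply the geometric-series identity
1/(1 - y) = sum_{k>=0} y^k to get 1/(1 + c x) = sum_{k>=0} (-c)^k x^k.
So the coefficient of x^k is (-c)^k = (-1)^k * c^k.
Here c = 10 and k = 7:
(-10)^7 = -1 * 10000000 = -10000000

-10000000


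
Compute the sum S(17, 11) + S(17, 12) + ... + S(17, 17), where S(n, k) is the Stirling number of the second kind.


By definition, S(n, k) counts partitions of an n-set into exactly k nonempty blocks.
Computing row n = 17 for k = 11..17:
S(17, k): 512060978, 62022324, 4910178, 249900, 7820, 136, 1
Sum = 579251337.

579251337


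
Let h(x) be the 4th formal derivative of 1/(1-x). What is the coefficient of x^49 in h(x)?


Differentiating 4 times: d^4/dx^4 [1/(1-x)] = 4!/(1-x)^5.
The expansion 1/(1-x)^5 = sum_{k>=0} C(k+4, 4) x^k, so the coefficient of x^n in 4!/(1-x)^5 is 4! * C(n+4, 4).
For n = 49: 24 * C(53, 4) = 24 * 292825 = 7027800

7027800


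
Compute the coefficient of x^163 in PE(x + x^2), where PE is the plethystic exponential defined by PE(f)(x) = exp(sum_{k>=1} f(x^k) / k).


With f(x) = x + x^2, the exponent is sum_{k>=1} (x^k + x^(2k)) / k = -ln(1 - x) - ln(1 - x^2). Exponentiating:
PE(x + x^2) = 1 / ((1 - x)(1 - x^2)).
This is the generating function for partitions of n into parts of size 1 or 2. The number of 2's can be any j in 0..81, and the rest are 1's, so
[x^163] = floor(163/2) + 1 = 82.

82


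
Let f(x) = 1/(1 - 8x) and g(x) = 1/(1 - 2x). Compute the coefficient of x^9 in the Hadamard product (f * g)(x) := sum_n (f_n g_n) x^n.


f has coefficients f_k = 8^k and g has coefficients g_k = 2^k, so the Hadamard product has coefficient (f*g)_k = 8^k * 2^k = 16^k.
For k = 9: 16^9 = 68719476736.

68719476736


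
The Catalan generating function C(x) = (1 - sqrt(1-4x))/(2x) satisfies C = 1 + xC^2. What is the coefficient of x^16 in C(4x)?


Substituting x -> 4x scales the n-th coefficient by 4^n, so [x^16] C(4x) = 4^16 * C_16.
C_16 = C(2*16, 16)/(17) = 601080390/17 = 35357670.
So 4^16 * 35357670 = 4294967296 * 35357670 = 151860036312760320.

151860036312760320


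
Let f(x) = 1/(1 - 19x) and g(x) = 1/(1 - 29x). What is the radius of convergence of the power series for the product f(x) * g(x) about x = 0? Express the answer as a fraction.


The radius of 1/(1 - 19x) is 1/19 (nearest singularity at x = 1/19), and the radius of 1/(1 - 29x) is 1/29.
The product f(x)*g(x) = 1/((1 - 19x)(1 - 29x)) has singularities at both 1/19 and 1/29, so its radius of convergence is the distance to the nearest one:
min(1/19, 1/29) = 1/29.

1/29


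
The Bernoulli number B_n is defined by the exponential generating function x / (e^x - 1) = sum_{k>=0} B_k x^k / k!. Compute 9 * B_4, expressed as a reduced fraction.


Bernoulli numbers can also be computed recursively via B_0 = 1 and sum_{j=0}^{m} C(m+1, j) B_j = 0 for m >= 1. Odd-index Bernoulli numbers vanish for k >= 3.
Computing B_4 = -1/30, so 9 * B_4 = 9 * -1/30 = -3/10.

-3/10


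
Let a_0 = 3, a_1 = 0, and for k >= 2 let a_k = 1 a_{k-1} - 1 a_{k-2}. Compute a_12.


Iterating the recurrence forward:
a_0 = 3
a_1 = 0
a_2 = 1*0 - 1*3 = -3
a_3 = 1*-3 - 1*0 = -3
a_4 = 1*-3 - 1*-3 = 0
a_5 = 1*0 - 1*-3 = 3
a_6 = 1*3 - 1*0 = 3
a_7 = 1*3 - 1*3 = 0
a_8 = 1*0 - 1*3 = -3
a_9 = 1*-3 - 1*0 = -3
a_10 = 1*-3 - 1*-3 = 0
a_11 = 1*0 - 1*-3 = 3
a_12 = 1*3 - 1*0 = 3
So a_12 = 3.

3


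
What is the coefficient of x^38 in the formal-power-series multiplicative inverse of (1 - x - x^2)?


Let the inverse be f(x) = sum_{k>=0} a_k x^k. From f(x) * (1 - x - x^2) = 1 and matching coefficients:
 x^0: a_0 = 1.
 x^1: a_1 - a_0 = 0, so a_1 = 1.
 x^k (k >= 2): a_k - a_{k-1} - a_{k-2} = 0, i.e. a_k = a_{k-1} + a_{k-2}.
This is the Fibonacci-type recurrence shifted so that a_0 = a_1 = 1.
Iterating: a_0=1, a_1=1, a_2=2, a_3=3, a_4=5, a_5=8, a_6=13, a_7=21, a_8=34, a_9=55, ...
a_38 = 63245986.

63245986


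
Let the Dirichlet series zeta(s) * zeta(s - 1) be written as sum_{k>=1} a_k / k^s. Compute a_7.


Convolution gives a_k = sum_{d | k} d * 1 = sum_{d | k} d = sigma(k), the sum of positive divisors of k.
For k = 7, the divisors are 1, 7, so
sigma(7) = 1 + 7 = 8.

8


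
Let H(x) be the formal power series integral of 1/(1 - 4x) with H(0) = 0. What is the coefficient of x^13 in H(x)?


1/(1 - 4x) = sum_{k>=0} 4^k x^k. Integrating termwise with H(0) = 0:
H(x) = sum_{k>=0} 4^k x^(k+1) / (k+1) = sum_{m>=1} 4^(m-1) x^m / m.
For m = 13: 4^12/13 = 16777216/13 = 16777216/13.

16777216/13
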